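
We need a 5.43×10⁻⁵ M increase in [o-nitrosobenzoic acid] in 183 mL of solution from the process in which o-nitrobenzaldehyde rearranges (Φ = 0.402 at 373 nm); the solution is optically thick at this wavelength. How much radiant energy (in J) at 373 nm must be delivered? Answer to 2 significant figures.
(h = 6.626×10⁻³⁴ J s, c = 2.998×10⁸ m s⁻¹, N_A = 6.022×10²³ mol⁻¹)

7.9 J

Product: (5.43×10⁻⁵ M)(0.183 L) = 9.937×10⁻⁶ mol.
Photons that must be absorbed: 9.937×10⁻⁶ / 0.402 = 2.472×10⁻⁵ mol.
Photon energy: hc/λ = 5.326×10⁻¹⁹ J; per mole, 3.207×10⁵ J mol⁻¹.
Energy required: 2.472×10⁻⁵ × 3.207×10⁵ = 7.9 J.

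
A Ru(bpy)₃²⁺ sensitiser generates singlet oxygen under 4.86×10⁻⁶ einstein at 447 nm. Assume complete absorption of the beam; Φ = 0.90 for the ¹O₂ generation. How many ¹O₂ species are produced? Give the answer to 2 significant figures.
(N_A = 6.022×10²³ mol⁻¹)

2.6×10¹⁸ species

Product: Φ × n_abs = 0.90 × 4.86×10⁻⁶ = 4.374×10⁻⁶ mol.
As a count: 4.374×10⁻⁶ × 6.022×10²³ = 2.6×10¹⁸.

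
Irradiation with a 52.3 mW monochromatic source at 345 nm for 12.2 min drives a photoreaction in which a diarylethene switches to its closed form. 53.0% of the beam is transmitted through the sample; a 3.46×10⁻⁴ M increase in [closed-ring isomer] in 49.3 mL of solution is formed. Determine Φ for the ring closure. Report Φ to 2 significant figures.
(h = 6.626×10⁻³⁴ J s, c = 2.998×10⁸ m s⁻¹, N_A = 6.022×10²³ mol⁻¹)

Φ = 0.33

Product: (3.46×10⁻⁴ M)(0.0493 L) = 1.706×10⁻⁵ mol.
Photon energy at 345 nm: hc/λ = (6.626×10⁻³⁴)(2.998×10⁸)/(345×10⁻⁹) = 5.758×10⁻¹⁹ J.
Energy delivered: (52.3 mW)(732 s) = 38.28 J.
Photons incident: 38.28 / 5.758×10⁻¹⁹ = 6.648×10¹⁹, i.e. 6.648×10¹⁹/6.022×10²³ = 1.104×10⁻⁴ mol.
Fraction absorbed: 1 − 53.0/100 = 0.4700.
Photons absorbed: 0.4700 × 1.104×10⁻⁴ = 5.189×10⁻⁵ mol.
Φ = 1.706×10⁻⁵ mol / 5.189×10⁻⁵ mol photons = 0.33.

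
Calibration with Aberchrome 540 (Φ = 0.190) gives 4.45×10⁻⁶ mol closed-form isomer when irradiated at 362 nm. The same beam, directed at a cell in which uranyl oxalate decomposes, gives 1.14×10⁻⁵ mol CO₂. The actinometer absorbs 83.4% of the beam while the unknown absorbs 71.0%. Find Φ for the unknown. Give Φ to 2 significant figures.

Φ = 0.57

Photons absorbed by the actinometer: 4.45×10⁻⁶ / 0.190 = 2.342×10⁻⁵ mol.
Incident flux: 2.342×10⁻⁵ / 0.834 = 2.808×10⁻⁵ einstein.
Absorbed by unknown: 0.710 × 2.808×10⁻⁵ = 1.994×10⁻⁵ mol.
Φ(unknown) = 1.14×10⁻⁵ / 1.994×10⁻⁵ = 0.57.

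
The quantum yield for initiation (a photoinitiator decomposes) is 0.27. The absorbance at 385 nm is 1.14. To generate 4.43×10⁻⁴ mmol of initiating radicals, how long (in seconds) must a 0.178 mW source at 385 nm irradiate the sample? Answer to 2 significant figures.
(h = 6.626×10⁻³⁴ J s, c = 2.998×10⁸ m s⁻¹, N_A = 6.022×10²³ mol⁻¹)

Product: 4.43×10⁻⁴ mmol = 4.43×10⁻⁷ mol.
Photons that must be absorbed: 4.43×10⁻⁷ / 0.27 = 1.641×10⁻⁶ mol.
Fraction absorbed: 1 − 10^(−1.14) = 0.9276.
Incident photons needed: 1.641×10⁻⁶ / 0.9276 = 1.769×10⁻⁶ mol.
Photon energy: hc/λ = 5.160×10⁻¹⁹ J; per mole, 3.107×10⁵ J mol⁻¹.
Energy required: 1.769×10⁻⁶ × 3.107×10⁵ = 0.5496 J.
Time: 0.5496 J / 0.000178 W = 3100 s.

t ≈ 3100 s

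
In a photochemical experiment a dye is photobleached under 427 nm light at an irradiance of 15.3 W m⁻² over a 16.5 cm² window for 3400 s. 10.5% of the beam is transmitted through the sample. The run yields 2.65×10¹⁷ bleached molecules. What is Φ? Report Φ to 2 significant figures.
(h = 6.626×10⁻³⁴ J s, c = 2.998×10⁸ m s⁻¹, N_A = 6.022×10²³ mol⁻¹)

Product: 2.65×10¹⁷ / 6.022×10²³ = 4.401×10⁻⁷ mol.
Photon energy at 427 nm: hc/λ = (6.626×10⁻³⁴)(2.998×10⁸)/(427×10⁻⁹) = 4.652×10⁻¹⁹ J.
Energy delivered: (15.3 W m⁻²)(16.5×10⁻⁴ m²)(3400 s) = 85.83 J.
Photons incident: 85.83 / 4.652×10⁻¹⁹ = 1.845×10²⁰, i.e. 1.845×10²⁰/6.022×10²³ = 3.064×10⁻⁴ mol.
Fraction absorbed: 1 − 10.5/100 = 0.8950.
Photons absorbed: 0.8950 × 3.064×10⁻⁴ = 2.742×10⁻⁴ mol.
Φ = 4.401×10⁻⁷ mol / 2.742×10⁻⁴ mol photons = 0.0016.

Φ = 0.0016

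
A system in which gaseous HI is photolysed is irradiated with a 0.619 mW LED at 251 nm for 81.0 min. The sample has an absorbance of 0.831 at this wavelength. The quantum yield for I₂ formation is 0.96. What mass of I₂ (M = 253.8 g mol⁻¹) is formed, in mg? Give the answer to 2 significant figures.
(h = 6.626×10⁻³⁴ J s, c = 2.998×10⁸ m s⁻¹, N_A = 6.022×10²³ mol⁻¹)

1.3 mg

Photon energy at 251 nm: hc/λ = (6.626×10⁻³⁴)(2.998×10⁸)/(251×10⁻⁹) = 7.914×10⁻¹⁹ J.
Energy delivered: (0.619 mW)(4860 s) = 3.008 J.
Photons incident: 3.008 / 7.914×10⁻¹⁹ = 3.801×10¹⁸, i.e. 3.801×10¹⁸/6.022×10²³ = 6.312×10⁻⁶ mol.
Fraction absorbed: 1 − 10^(−0.831) = 0.8524.
Photons absorbed: 0.8524 × 6.312×10⁻⁶ = 5.380×10⁻⁶ mol.
Product: Φ × n_abs = 0.96 × 5.380×10⁻⁶ = 5.165×10⁻⁶ mol.
Mass: 5.165×10⁻⁶ × 253.8 = 0.001311 g = 1.3 mg.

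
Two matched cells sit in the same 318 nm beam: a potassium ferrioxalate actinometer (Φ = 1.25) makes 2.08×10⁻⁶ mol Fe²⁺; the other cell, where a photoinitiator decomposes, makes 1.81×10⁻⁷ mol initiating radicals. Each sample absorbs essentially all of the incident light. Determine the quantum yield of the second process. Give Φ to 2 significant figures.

Φ = 0.11

Photons absorbed by the actinometer: 2.08×10⁻⁶ / 1.25 = 1.664×10⁻⁶ mol.
Φ(unknown) = 1.81×10⁻⁷ / 1.664×10⁻⁶ = 0.11.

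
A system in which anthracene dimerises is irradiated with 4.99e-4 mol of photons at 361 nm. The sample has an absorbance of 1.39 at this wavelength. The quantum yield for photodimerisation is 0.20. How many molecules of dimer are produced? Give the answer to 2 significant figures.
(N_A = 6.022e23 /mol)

5.8e19 molecules

Fraction absorbed: 1 − 10^(−1.39) = 0.9593.
Photons absorbed: 0.9593 × 4.99e-4 = 4.787e-4 mol.
Product: Φ × n_abs = 0.20 × 4.787e-4 = 9.574e-5 mol.
As a count: 9.574e-5 × 6.022e23 = 5.8e19.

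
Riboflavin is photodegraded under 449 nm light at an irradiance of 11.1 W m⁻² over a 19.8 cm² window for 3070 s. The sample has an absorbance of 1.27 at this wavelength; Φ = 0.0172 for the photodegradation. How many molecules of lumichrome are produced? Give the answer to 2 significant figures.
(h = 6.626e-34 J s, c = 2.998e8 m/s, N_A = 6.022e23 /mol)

Photon energy at 449 nm: hc/λ = (6.626e-34)(2.998e8)/(449e-9) = 4.424e-19 J.
Energy delivered: (11.1 W m⁻²)(19.8e-4 m²)(3070 s) = 67.47 J.
Photons incident: 67.47 / 4.424e-19 = 1.525e20, i.e. 1.525e20/6.022e23 = 2.532e-4 mol.
Fraction absorbed: 1 − 10^(−1.27) = 0.9463.
Photons absorbed: 0.9463 × 2.532e-4 = 2.396e-4 mol.
Product: Φ × n_abs = 0.0172 × 2.396e-4 = 4.121e-6 mol.
As a count: 4.121e-6 × 6.022e23 = 2.5e18.

2.5e18 molecules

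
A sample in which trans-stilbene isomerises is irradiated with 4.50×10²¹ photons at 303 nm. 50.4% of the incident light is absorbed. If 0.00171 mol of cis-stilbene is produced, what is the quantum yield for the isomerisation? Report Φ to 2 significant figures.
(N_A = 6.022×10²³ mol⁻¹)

Φ = 0.45

Moles of photons: 4.50×10²¹ / 6.022×10²³ = 0.007473 mol.
Photons absorbed: 0.504 × 0.007473 = 0.003766 mol.
Φ = 0.00171 mol / 0.003766 mol photons = 0.45.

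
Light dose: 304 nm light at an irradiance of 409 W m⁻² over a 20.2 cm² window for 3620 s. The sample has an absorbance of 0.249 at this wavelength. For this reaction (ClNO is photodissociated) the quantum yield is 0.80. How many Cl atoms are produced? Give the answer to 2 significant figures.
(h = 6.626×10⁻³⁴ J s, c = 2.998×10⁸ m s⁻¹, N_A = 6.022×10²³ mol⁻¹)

1.6×10²¹ atoms

Photon energy at 304 nm: hc/λ = (6.626×10⁻³⁴)(2.998×10⁸)/(304×10⁻⁹) = 6.534×10⁻¹⁹ J.
Energy delivered: (409 W m⁻²)(20.2×10⁻⁴ m²)(3620 s) = 2991 J.
Photons incident: 2991 / 6.534×10⁻¹⁹ = 4.578×10²¹, i.e. 4.578×10²¹/6.022×10²³ = 0.007602 mol.
Fraction absorbed: 1 − 10^(−0.249) = 0.4364.
Photons absorbed: 0.4364 × 0.007602 = 0.003318 mol.
Product: Φ × n_abs = 0.80 × 0.003318 = 0.002654 mol.
As a count: 0.002654 × 6.022×10²³ = 1.6×10²¹.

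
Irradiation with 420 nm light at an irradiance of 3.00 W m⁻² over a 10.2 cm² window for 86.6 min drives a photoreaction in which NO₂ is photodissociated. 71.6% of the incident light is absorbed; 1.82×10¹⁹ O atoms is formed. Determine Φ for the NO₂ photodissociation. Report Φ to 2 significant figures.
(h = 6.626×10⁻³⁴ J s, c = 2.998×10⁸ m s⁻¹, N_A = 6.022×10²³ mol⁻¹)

Product: 1.82×10¹⁹ / 6.022×10²³ = 3.022×10⁻⁵ mol.
Photon energy at 420 nm: hc/λ = (6.626×10⁻³⁴)(2.998×10⁸)/(420×10⁻⁹) = 4.730×10⁻¹⁹ J.
Energy delivered: (3.00 W m⁻²)(10.2×10⁻⁴ m²)(5196 s) = 15.90 J.
Photons incident: 15.90 / 4.730×10⁻¹⁹ = 3.362×10¹⁹, i.e. 3.362×10¹⁹/6.022×10²³ = 5.583×10⁻⁵ mol.
Photons absorbed: 0.716 × 5.583×10⁻⁵ = 3.997×10⁻⁵ mol.
Φ = 3.022×10⁻⁵ mol / 3.997×10⁻⁵ mol photons = 0.76.

Φ = 0.76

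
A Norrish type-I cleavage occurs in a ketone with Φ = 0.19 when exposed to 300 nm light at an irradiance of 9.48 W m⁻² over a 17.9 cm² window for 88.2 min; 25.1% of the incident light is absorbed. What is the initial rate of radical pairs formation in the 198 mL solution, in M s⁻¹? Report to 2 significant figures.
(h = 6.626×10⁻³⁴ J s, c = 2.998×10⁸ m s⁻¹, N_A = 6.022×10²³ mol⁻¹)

1.0×10⁻⁸ M s⁻¹

Photon energy at 300 nm: hc/λ = (6.626×10⁻³⁴)(2.998×10⁸)/(300×10⁻⁹) = 6.622×10⁻¹⁹ J.
Energy delivered: (9.48 W m⁻²)(17.9×10⁻⁴ m²)(5292 s) = 89.80 J.
Photons incident: 89.80 / 6.622×10⁻¹⁹ = 1.356×10²⁰, i.e. 1.356×10²⁰/6.022×10²³ = 2.252×10⁻⁴ mol.
Photons absorbed: 0.251 × 2.252×10⁻⁴ = 5.653×10⁻⁵ mol.
Product formed: 0.19 × 5.653×10⁻⁵ = 1.074×10⁻⁵ mol.
Rate: 1.074×10⁻⁵ mol / (5292 s × 0.198 L) = 1.0×10⁻⁸ M s⁻¹.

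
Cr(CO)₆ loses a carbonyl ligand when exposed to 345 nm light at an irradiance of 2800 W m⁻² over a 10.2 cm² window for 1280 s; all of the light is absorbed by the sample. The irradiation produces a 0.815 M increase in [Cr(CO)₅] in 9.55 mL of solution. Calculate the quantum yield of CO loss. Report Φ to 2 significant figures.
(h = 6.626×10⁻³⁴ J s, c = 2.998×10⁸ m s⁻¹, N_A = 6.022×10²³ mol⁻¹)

Product: (0.815 M)(0.00955 L) = 0.007783 mol.
Photon energy at 345 nm: hc/λ = (6.626×10⁻³⁴)(2.998×10⁸)/(345×10⁻⁹) = 5.758×10⁻¹⁹ J.
Energy delivered: (2800 W m⁻²)(10.2×10⁻⁴ m²)(1280 s) = 3656 J.
Photons incident: 3656 / 5.758×10⁻¹⁹ = 6.349×10²¹, i.e. 6.349×10²¹/6.022×10²³ = 0.01054 mol.
Φ = 0.007783 mol / 0.01054 mol photons = 0.74.

Φ = 0.74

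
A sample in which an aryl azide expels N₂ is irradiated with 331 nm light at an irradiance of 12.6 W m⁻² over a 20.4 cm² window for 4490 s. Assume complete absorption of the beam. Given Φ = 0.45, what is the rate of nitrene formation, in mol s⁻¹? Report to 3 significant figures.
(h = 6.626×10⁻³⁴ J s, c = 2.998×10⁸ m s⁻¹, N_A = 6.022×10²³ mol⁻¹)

3.20×10⁻⁸ mol s⁻¹

Photon energy at 331 nm: hc/λ = (6.626×10⁻³⁴)(2.998×10⁸)/(331×10⁻⁹) = 6.001×10⁻¹⁹ J.
Energy delivered: (12.6 W m⁻²)(20.4×10⁻⁴ m²)(4490 s) = 115.4 J.
Photons incident: 115.4 / 6.001×10⁻¹⁹ = 1.923×10²⁰, i.e. 1.923×10²⁰/6.022×10²³ = 3.193×10⁻⁴ mol.
Product formed: 0.45 × 3.193×10⁻⁴ = 1.437×10⁻⁴ mol.
Rate: 1.437×10⁻⁴ / 4490 s = 3.20×10⁻⁸ mol s⁻¹.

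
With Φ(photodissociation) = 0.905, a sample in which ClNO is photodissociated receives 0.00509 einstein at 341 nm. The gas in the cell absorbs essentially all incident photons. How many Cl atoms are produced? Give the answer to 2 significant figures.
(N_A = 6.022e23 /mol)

2.8e21 atoms

Product: Φ × n_abs = 0.905 × 0.00509 = 0.004606 mol.
As a count: 0.004606 × 6.022e23 = 2.8e21.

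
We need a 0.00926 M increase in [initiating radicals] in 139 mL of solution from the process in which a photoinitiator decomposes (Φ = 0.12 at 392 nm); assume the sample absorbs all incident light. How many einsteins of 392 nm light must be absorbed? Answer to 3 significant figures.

0.0107 einstein

Product: (0.00926 M)(0.139 L) = 0.001287 mol.
Photons that must be absorbed: 0.001287 / 0.12 = 0.01073 mol.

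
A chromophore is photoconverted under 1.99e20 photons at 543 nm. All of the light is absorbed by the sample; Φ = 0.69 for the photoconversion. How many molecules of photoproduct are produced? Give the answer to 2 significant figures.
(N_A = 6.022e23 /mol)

1.4e20 molecules

Moles of photons: 1.99e20 / 6.022e23 = 3.305e-4 mol.
Product: Φ × n_abs = 0.69 × 3.305e-4 = 2.280e-4 mol.
As a count: 2.280e-4 × 6.022e23 = 1.4e20.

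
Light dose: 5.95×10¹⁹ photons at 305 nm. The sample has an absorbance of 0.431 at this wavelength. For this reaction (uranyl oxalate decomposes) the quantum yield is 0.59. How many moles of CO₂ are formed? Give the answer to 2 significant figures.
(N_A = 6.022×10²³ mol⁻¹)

Moles of photons: 5.95×10¹⁹ / 6.022×10²³ = 9.880×10⁻⁵ mol.
Fraction absorbed: 1 − 10^(−0.431) = 0.6293.
Photons absorbed: 0.6293 × 9.880×10⁻⁵ = 6.217×10⁻⁵ mol.
Product: Φ × n_abs = 0.59 × 6.217×10⁻⁵ = 3.668×10⁻⁵ mol.

3.7×10⁻⁵ mol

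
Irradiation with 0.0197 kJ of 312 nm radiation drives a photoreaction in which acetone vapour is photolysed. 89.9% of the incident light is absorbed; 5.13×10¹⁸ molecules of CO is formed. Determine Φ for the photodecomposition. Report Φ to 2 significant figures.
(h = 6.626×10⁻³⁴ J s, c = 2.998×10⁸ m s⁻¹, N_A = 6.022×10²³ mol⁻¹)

Product: 5.13×10¹⁸ / 6.022×10²³ = 8.519×10⁻⁶ mol.
Photon energy at 312 nm: hc/λ = (6.626×10⁻³⁴)(2.998×10⁸)/(312×10⁻⁹) = 6.367×10⁻¹⁹ J.
Incident energy: 0.0197 kJ = 19.7 J.
Photons incident: 19.7 / 6.367×10⁻¹⁹ = 3.094×10¹⁹, i.e. 3.094×10¹⁹/6.022×10²³ = 5.138×10⁻⁵ mol.
Photons absorbed: 0.899 × 5.138×10⁻⁵ = 4.619×10⁻⁵ mol.
Φ = 8.519×10⁻⁶ mol / 4.619×10⁻⁵ mol photons = 0.18.

Φ = 0.18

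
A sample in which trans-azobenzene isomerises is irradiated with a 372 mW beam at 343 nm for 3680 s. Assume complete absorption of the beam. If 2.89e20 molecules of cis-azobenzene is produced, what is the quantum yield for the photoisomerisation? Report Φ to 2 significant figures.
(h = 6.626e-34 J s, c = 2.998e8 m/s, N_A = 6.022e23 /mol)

Φ = 0.12

Product: 2.89e20 / 6.022e23 = 4.799e-4 mol.
Photon energy at 343 nm: hc/λ = (6.626e-34)(2.998e8)/(343e-9) = 5.791e-19 J.
Energy delivered: (372 mW)(3680 s) = 1369 J.
Photons incident: 1369 / 5.791e-19 = 2.364e21, i.e. 2.364e21/6.022e23 = 0.003926 mol.
Φ = 4.799e-4 mol / 0.003926 mol photons = 0.12.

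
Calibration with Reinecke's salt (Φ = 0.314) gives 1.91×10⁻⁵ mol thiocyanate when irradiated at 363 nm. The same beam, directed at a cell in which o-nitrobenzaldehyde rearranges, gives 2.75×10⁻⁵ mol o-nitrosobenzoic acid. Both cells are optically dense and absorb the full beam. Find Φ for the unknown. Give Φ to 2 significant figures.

Φ = 0.45

Photons absorbed by the actinometer: 1.91×10⁻⁵ / 0.314 = 6.083×10⁻⁵ mol.
Φ(unknown) = 2.75×10⁻⁵ / 6.083×10⁻⁵ = 0.45.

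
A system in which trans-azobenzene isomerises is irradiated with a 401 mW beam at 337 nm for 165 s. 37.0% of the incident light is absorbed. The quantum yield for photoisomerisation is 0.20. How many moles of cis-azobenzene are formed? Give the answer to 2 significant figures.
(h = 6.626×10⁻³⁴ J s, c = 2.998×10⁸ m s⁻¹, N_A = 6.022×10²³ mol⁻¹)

1.4×10⁻⁵ mol

Photon energy at 337 nm: hc/λ = (6.626×10⁻³⁴)(2.998×10⁸)/(337×10⁻⁹) = 5.895×10⁻¹⁹ J.
Energy delivered: (401 mW)(165 s) = 66.17 J.
Photons incident: 66.17 / 5.895×10⁻¹⁹ = 1.122×10²⁰, i.e. 1.122×10²⁰/6.022×10²³ = 1.863×10⁻⁴ mol.
Photons absorbed: 0.370 × 1.863×10⁻⁴ = 6.893×10⁻⁵ mol.
Product: Φ × n_abs = 0.20 × 6.893×10⁻⁵ = 1.379×10⁻⁵ mol.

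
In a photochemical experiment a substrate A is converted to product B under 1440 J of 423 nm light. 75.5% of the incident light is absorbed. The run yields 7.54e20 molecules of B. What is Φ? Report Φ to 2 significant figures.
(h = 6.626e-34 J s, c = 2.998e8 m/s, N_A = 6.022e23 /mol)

Φ = 0.33

Product: 7.54e20 / 6.022e23 = 0.001252 mol.
Photon energy at 423 nm: hc/λ = (6.626e-34)(2.998e8)/(423e-9) = 4.696e-19 J.
Photons incident: 1440 / 4.696e-19 = 3.066e21, i.e. 3.066e21/6.022e23 = 0.005091 mol.
Photons absorbed: 0.755 × 0.005091 = 0.003844 mol.
Φ = 0.001252 mol / 0.003844 mol photons = 0.33.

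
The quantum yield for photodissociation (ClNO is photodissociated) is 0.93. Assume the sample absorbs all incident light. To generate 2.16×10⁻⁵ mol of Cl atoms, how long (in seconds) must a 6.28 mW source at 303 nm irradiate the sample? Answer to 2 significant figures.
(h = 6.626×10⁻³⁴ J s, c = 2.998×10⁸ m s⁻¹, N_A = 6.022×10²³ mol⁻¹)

t ≈ 1500 s

Photons that must be absorbed: 2.16×10⁻⁵ / 0.93 = 2.323×10⁻⁵ mol.
Photon energy: hc/λ = 6.556×10⁻¹⁹ J; per mole, 3.948×10⁵ J mol⁻¹.
Energy required: 2.323×10⁻⁵ × 3.948×10⁵ = 9.171 J.
Time: 9.171 J / 0.00628 W = 1500 s.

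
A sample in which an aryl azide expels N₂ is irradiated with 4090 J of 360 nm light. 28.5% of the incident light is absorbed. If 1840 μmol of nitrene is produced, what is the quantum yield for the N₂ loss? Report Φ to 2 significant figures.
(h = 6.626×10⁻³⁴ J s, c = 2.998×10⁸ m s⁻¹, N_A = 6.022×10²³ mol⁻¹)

Product: 1840 μmol = 0.00184 mol.
Photon energy at 360 nm: hc/λ = (6.626×10⁻³⁴)(2.998×10⁸)/(360×10⁻⁹) = 5.518×10⁻¹⁹ J.
Photons incident: 4090 / 5.518×10⁻¹⁹ = 7.412×10²¹, i.e. 7.412×10²¹/6.022×10²³ = 0.01231 mol.
Photons absorbed: 0.285 × 0.01231 = 0.003508 mol.
Φ = 0.00184 mol / 0.003508 mol photons = 0.52.

Φ = 0.52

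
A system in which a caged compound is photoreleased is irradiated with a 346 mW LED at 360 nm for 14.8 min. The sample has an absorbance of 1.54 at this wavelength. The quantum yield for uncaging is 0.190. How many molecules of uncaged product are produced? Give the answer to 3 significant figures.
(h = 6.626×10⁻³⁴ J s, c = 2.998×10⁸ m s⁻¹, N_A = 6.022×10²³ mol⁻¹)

1.03×10²⁰ molecules

Photon energy at 360 nm: hc/λ = (6.626×10⁻³⁴)(2.998×10⁸)/(360×10⁻⁹) = 5.518×10⁻¹⁹ J.
Energy delivered: (346 mW)(888 s) = 307.2 J.
Photons incident: 307.2 / 5.518×10⁻¹⁹ = 5.567×10²⁰, i.e. 5.567×10²⁰/6.022×10²³ = 9.244×10⁻⁴ mol.
Fraction absorbed: 1 − 10^(−1.54) = 0.9712.
Photons absorbed: 0.9712 × 9.244×10⁻⁴ = 8.978×10⁻⁴ mol.
Product: Φ × n_abs = 0.190 × 8.978×10⁻⁴ = 1.706×10⁻⁴ mol.
As a count: 1.706×10⁻⁴ × 6.022×10²³ = 1.03×10²⁰.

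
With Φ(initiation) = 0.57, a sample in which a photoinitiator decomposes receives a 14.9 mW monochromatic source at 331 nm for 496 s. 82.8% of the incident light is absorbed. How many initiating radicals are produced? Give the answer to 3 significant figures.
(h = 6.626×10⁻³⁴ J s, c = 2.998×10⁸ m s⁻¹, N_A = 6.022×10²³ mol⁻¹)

Photon energy at 331 nm: hc/λ = (6.626×10⁻³⁴)(2.998×10⁸)/(331×10⁻⁹) = 6.001×10⁻¹⁹ J.
Energy delivered: (14.9 mW)(496 s) = 7.390 J.
Photons incident: 7.390 / 6.001×10⁻¹⁹ = 1.231×10¹⁹, i.e. 1.231×10¹⁹/6.022×10²³ = 2.044×10⁻⁵ mol.
Photons absorbed: 0.828 × 2.044×10⁻⁵ = 1.692×10⁻⁵ mol.
Product: Φ × n_abs = 0.57 × 1.692×10⁻⁵ = 9.644×10⁻⁶ mol.
As a count: 9.644×10⁻⁶ × 6.022×10²³ = 5.81×10¹⁸.

5.81×10¹⁸ initiating radicals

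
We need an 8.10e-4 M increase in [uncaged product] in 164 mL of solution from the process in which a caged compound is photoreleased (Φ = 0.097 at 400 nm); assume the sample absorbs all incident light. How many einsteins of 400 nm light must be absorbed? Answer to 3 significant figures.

Product: (8.10e-4 M)(0.164 L) = 1.328e-4 mol.
Photons that must be absorbed: 1.328e-4 / 0.097 = 0.001369 mol.

0.00137 einstein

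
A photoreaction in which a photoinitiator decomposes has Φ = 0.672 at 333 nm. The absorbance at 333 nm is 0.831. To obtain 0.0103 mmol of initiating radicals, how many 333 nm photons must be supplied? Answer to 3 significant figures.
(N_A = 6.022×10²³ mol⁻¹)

1.08×10¹⁹ photons

Product: 0.0103 mmol = 1.03×10⁻⁵ mol.
Photons that must be absorbed: 1.03×10⁻⁵ / 0.672 = 1.533×10⁻⁵ mol.
Fraction absorbed: 1 − 10^(−0.831) = 0.8524.
Incident photons needed: 1.533×10⁻⁵ / 0.8524 = 1.798×10⁻⁵ mol.
Photon count: 1.798×10⁻⁵ × 6.022×10²³ = 1.08×10¹⁹.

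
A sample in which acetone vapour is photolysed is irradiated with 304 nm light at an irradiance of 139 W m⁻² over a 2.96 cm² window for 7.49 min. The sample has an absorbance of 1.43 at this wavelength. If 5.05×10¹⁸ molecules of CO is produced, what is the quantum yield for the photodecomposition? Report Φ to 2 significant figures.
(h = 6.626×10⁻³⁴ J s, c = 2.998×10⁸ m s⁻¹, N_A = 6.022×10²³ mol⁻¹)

Product: 5.05×10¹⁸ / 6.022×10²³ = 8.386×10⁻⁶ mol.
Photon energy at 304 nm: hc/λ = (6.626×10⁻³⁴)(2.998×10⁸)/(304×10⁻⁹) = 6.534×10⁻¹⁹ J.
Energy delivered: (139 W m⁻²)(2.96×10⁻⁴ m²)(449.4 s) = 18.49 J.
Photons incident: 18.49 / 6.534×10⁻¹⁹ = 2.830×10¹⁹, i.e. 2.830×10¹⁹/6.022×10²³ = 4.699×10⁻⁵ mol.
Fraction absorbed: 1 − 10^(−1.43) = 0.9628.
Photons absorbed: 0.9628 × 4.699×10⁻⁵ = 4.524×10⁻⁵ mol.
Φ = 8.386×10⁻⁶ mol / 4.524×10⁻⁵ mol photons = 0.19.

Φ = 0.19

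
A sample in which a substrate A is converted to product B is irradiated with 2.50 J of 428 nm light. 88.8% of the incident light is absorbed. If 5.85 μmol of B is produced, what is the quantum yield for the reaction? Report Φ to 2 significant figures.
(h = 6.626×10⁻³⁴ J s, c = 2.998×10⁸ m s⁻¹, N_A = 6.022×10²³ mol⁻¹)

Φ = 0.74

Product: 5.85 μmol = 5.85×10⁻⁶ mol.
Photon energy at 428 nm: hc/λ = (6.626×10⁻³⁴)(2.998×10⁸)/(428×10⁻⁹) = 4.641×10⁻¹⁹ J.
Photons incident: 2.50 / 4.641×10⁻¹⁹ = 5.387×10¹⁸, i.e. 5.387×10¹⁸/6.022×10²³ = 8.946×10⁻⁶ mol.
Photons absorbed: 0.888 × 8.946×10⁻⁶ = 7.944×10⁻⁶ mol.
Φ = 5.85×10⁻⁶ mol / 7.944×10⁻⁶ mol photons = 0.74.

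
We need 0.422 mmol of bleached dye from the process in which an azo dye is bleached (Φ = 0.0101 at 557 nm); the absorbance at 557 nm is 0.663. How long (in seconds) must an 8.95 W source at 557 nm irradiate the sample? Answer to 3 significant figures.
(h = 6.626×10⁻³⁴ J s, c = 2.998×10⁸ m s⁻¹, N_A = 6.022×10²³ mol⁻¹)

t ≈ 1280 s

Product: 0.422 mmol = 4.22×10⁻⁴ mol.
Photons that must be absorbed: 4.22×10⁻⁴ / 0.0101 = 0.04178 mol.
Fraction absorbed: 1 − 10^(−0.663) = 0.7827.
Incident photons needed: 0.04178 / 0.7827 = 0.05338 mol.
Photon energy: hc/λ = 3.566×10⁻¹⁹ J; per mole, 2.147×10⁵ J mol⁻¹.
Energy required: 0.05338 × 2.147×10⁵ = 1.146×10⁴ J.
Time: 1.146×10⁴ J / 8.95 W = 1280 s.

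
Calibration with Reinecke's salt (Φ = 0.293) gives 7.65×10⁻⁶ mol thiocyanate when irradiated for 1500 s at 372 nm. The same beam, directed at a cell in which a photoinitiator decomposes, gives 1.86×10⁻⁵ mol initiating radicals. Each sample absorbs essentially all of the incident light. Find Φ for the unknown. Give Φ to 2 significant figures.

Photons absorbed by the actinometer: 7.65×10⁻⁶ / 0.293 = 2.611×10⁻⁵ mol.
Φ(unknown) = 1.86×10⁻⁵ / 2.611×10⁻⁵ = 0.71.

Φ = 0.71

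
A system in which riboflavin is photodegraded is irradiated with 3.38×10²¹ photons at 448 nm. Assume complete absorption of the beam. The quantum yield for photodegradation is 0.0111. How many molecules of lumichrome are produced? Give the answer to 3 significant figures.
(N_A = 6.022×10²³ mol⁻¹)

3.75×10¹⁹ molecules

Moles of photons: 3.38×10²¹ / 6.022×10²³ = 0.005613 mol.
Product: Φ × n_abs = 0.0111 × 0.005613 = 6.230×10⁻⁵ mol.
As a count: 6.230×10⁻⁵ × 6.022×10²³ = 3.75×10¹⁹.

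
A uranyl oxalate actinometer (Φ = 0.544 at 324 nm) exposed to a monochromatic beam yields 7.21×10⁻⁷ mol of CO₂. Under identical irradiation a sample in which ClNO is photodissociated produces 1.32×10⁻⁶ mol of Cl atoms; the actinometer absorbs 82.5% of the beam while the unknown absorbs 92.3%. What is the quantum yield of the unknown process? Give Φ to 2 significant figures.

Photons absorbed by the actinometer: 7.21×10⁻⁷ / 0.544 = 1.325×10⁻⁶ mol.
Incident flux: 1.325×10⁻⁶ / 0.825 = 1.606×10⁻⁶ einstein.
Absorbed by unknown: 0.923 × 1.606×10⁻⁶ = 1.482×10⁻⁶ mol.
Φ(unknown) = 1.32×10⁻⁶ / 1.482×10⁻⁶ = 0.89.

Φ = 0.89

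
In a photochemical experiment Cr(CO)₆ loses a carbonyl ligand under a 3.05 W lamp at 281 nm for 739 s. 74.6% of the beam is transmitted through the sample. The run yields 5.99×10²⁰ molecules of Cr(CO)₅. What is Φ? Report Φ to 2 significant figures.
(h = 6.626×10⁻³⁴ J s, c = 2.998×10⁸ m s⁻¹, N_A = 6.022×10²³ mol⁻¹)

Product: 5.99×10²⁰ / 6.022×10²³ = 9.947×10⁻⁴ mol.
Photon energy at 281 nm: hc/λ = (6.626×10⁻³⁴)(2.998×10⁸)/(281×10⁻⁹) = 7.069×10⁻¹⁹ J.
Energy delivered: (3.05 W)(739 s) = 2254 J.
Photons incident: 2254 / 7.069×10⁻¹⁹ = 3.189×10²¹, i.e. 3.189×10²¹/6.022×10²³ = 0.005296 mol.
Fraction absorbed: 1 − 74.6/100 = 0.2540.
Photons absorbed: 0.2540 × 0.005296 = 0.001345 mol.
Φ = 9.947×10⁻⁴ mol / 0.001345 mol photons = 0.74.

Φ = 0.74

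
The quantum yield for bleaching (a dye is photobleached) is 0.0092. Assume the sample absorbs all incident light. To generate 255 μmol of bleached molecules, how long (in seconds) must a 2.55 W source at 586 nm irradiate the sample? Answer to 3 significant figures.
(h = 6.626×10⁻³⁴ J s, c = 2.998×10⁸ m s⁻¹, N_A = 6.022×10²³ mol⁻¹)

Product: 255 μmol = 2.55×10⁻⁴ mol.
Photons that must be absorbed: 2.55×10⁻⁴ / 0.0092 = 0.02772 mol.
Photon energy: hc/λ = 3.390×10⁻¹⁹ J; per mole, 2.041×10⁵ J mol⁻¹.
Energy required: 0.02772 × 2.041×10⁵ = 5658 J.
Time: 5658 J / 2.55 W = 2220 s.

t ≈ 2220 s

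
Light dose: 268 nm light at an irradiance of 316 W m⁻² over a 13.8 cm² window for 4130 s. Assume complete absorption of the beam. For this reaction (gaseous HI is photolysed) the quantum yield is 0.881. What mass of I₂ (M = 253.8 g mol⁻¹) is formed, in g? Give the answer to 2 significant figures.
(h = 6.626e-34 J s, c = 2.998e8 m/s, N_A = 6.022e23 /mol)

Photon energy at 268 nm: hc/λ = (6.626e-34)(2.998e8)/(268e-9) = 7.412e-19 J.
Energy delivered: (316 W m⁻²)(13.8e-4 m²)(4130 s) = 1801 J.
Photons incident: 1801 / 7.412e-19 = 2.430e21, i.e. 2.430e21/6.022e23 = 0.004035 mol.
Product: Φ × n_abs = 0.881 × 0.004035 = 0.003555 mol.
Mass: 0.003555 × 253.8 = 0.9023 g = 0.90 g.

0.90 g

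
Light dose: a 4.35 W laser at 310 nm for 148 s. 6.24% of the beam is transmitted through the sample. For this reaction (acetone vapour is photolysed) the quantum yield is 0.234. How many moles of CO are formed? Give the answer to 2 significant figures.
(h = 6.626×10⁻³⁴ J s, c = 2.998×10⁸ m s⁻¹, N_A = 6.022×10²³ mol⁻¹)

Photon energy at 310 nm: hc/λ = (6.626×10⁻³⁴)(2.998×10⁸)/(310×10⁻⁹) = 6.408×10⁻¹⁹ J.
Energy delivered: (4.35 W)(148 s) = 643.8 J.
Photons incident: 643.8 / 6.408×10⁻¹⁹ = 1.005×10²¹, i.e. 1.005×10²¹/6.022×10²³ = 0.001669 mol.
Fraction absorbed: 1 − 6.24/100 = 0.9376.
Photons absorbed: 0.9376 × 0.001669 = 0.001565 mol.
Product: Φ × n_abs = 0.234 × 0.001565 = 3.662×10⁻⁴ mol.

3.7×10⁻⁴ mol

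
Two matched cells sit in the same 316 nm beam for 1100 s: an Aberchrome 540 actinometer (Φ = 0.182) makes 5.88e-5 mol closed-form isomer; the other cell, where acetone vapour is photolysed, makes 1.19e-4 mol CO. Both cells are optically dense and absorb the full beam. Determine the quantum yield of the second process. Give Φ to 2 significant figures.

Photons absorbed by the actinometer: 5.88e-5 / 0.182 = 3.231e-4 mol.
Φ(unknown) = 1.19e-4 / 3.231e-4 = 0.37.

Φ = 0.37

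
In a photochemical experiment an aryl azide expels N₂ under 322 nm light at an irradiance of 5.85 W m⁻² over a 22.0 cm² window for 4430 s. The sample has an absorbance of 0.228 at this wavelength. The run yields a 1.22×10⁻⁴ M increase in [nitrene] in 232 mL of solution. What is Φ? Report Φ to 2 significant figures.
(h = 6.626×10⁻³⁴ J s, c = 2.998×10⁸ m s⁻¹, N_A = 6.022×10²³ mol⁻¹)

Product: (1.22×10⁻⁴ M)(0.232 L) = 2.830×10⁻⁵ mol.
Photon energy at 322 nm: hc/λ = (6.626×10⁻³⁴)(2.998×10⁸)/(322×10⁻⁹) = 6.169×10⁻¹⁹ J.
Energy delivered: (5.85 W m⁻²)(22.0×10⁻⁴ m²)(4430 s) = 57.01 J.
Photons incident: 57.01 / 6.169×10⁻¹⁹ = 9.241×10¹⁹, i.e. 9.241×10¹⁹/6.022×10²³ = 1.535×10⁻⁴ mol.
Fraction absorbed: 1 − 10^(−0.228) = 0.4084.
Photons absorbed: 0.4084 × 1.535×10⁻⁴ = 6.269×10⁻⁵ mol.
Φ = 2.830×10⁻⁵ mol / 6.269×10⁻⁵ mol photons = 0.45.

Φ = 0.45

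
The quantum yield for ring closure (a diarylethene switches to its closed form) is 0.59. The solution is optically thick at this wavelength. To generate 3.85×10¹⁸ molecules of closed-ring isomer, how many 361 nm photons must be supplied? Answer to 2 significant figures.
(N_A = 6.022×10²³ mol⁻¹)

6.5×10¹⁸ photons

Product: 3.85×10¹⁸ / 6.022×10²³ = 6.393×10⁻⁶ mol.
Photons that must be absorbed: 6.393×10⁻⁶ / 0.59 = 1.084×10⁻⁵ mol.
Photon count: 1.084×10⁻⁵ × 6.022×10²³ = 6.5×10¹⁸.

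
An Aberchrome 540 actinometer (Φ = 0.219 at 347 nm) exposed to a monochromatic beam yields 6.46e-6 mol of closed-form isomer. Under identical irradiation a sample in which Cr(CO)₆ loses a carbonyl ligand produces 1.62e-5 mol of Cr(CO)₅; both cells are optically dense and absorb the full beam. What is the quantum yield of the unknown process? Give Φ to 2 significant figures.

Photons absorbed by the actinometer: 6.46e-6 / 0.219 = 2.950e-5 mol.
Φ(unknown) = 1.62e-5 / 2.950e-5 = 0.55.

Φ = 0.55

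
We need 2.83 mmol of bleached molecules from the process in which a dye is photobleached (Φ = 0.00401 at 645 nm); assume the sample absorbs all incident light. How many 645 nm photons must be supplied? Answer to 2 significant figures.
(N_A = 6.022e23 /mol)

4.2e23 photons

Product: 2.83 mmol = 0.00283 mol.
Photons that must be absorbed: 0.00283 / 0.00401 = 0.7057 mol.
Photon count: 0.7057 × 6.022e23 = 4.2e23.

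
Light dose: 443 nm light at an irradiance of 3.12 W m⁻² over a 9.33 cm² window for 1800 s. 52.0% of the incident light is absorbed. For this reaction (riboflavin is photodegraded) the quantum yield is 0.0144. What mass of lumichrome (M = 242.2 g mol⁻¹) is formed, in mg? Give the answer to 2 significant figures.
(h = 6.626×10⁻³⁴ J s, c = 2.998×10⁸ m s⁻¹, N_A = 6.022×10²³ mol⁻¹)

Photon energy at 443 nm: hc/λ = (6.626×10⁻³⁴)(2.998×10⁸)/(443×10⁻⁹) = 4.484×10⁻¹⁹ J.
Energy delivered: (3.12 W m⁻²)(9.33×10⁻⁴ m²)(1800 s) = 5.240 J.
Photons incident: 5.240 / 4.484×10⁻¹⁹ = 1.169×10¹⁹, i.e. 1.169×10¹⁹/6.022×10²³ = 1.941×10⁻⁵ mol.
Photons absorbed: 0.520 × 1.941×10⁻⁵ = 1.009×10⁻⁵ mol.
Product: Φ × n_abs = 0.0144 × 1.009×10⁻⁵ = 1.453×10⁻⁷ mol.
Mass: 1.453×10⁻⁷ × 242.2 = 3.519×10⁻⁵ g = 0.035 mg.

0.035 mg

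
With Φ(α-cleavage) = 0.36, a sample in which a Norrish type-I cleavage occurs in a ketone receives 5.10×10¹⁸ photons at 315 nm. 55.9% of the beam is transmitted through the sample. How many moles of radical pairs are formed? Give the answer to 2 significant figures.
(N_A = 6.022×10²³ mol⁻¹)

Moles of photons: 5.10×10¹⁸ / 6.022×10²³ = 8.469×10⁻⁶ mol.
Fraction absorbed: 1 − 55.9/100 = 0.4410.
Photons absorbed: 0.4410 × 8.469×10⁻⁶ = 3.735×10⁻⁶ mol.
Product: Φ × n_abs = 0.36 × 3.735×10⁻⁶ = 1.345×10⁻⁶ mol.

1.3×10⁻⁶ mol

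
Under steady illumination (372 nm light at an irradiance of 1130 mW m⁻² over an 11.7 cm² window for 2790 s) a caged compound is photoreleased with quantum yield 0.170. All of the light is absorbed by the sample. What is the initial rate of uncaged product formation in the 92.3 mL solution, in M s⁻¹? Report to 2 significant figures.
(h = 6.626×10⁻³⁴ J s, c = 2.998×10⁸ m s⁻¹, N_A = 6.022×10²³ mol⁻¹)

7.6×10⁻⁹ M s⁻¹

Photon energy at 372 nm: hc/λ = (6.626×10⁻³⁴)(2.998×10⁸)/(372×10⁻⁹) = 5.340×10⁻¹⁹ J.
Energy delivered: (1130 mW m⁻²)(11.7×10⁻⁴ m²)(2790 s) = 3.689 J.
Photons incident: 3.689 / 5.340×10⁻¹⁹ = 6.908×10¹⁸, i.e. 6.908×10¹⁸/6.022×10²³ = 1.147×10⁻⁵ mol.
Product formed: 0.170 × 1.147×10⁻⁵ = 1.950×10⁻⁶ mol.
Rate: 1.950×10⁻⁶ mol / (2790 s × 0.0923 L) = 7.6×10⁻⁹ M s⁻¹.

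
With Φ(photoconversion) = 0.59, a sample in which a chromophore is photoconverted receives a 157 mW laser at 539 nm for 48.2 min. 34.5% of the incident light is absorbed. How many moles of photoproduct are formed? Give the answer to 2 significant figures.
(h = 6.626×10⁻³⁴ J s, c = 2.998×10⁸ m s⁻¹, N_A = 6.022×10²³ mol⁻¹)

4.2×10⁻⁴ mol

Photon energy at 539 nm: hc/λ = (6.626×10⁻³⁴)(2.998×10⁸)/(539×10⁻⁹) = 3.685×10⁻¹⁹ J.
Energy delivered: (157 mW)(2892 s) = 454.0 J.
Photons incident: 454.0 / 3.685×10⁻¹⁹ = 1.232×10²¹, i.e. 1.232×10²¹/6.022×10²³ = 0.002046 mol.
Photons absorbed: 0.345 × 0.002046 = 7.059×10⁻⁴ mol.
Product: Φ × n_abs = 0.59 × 7.059×10⁻⁴ = 4.165×10⁻⁴ mol.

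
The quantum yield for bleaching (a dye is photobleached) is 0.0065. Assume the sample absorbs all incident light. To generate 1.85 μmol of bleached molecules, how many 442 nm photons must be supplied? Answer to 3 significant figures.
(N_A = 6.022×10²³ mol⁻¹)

1.71×10²⁰ photons

Product: 1.85 μmol = 1.85×10⁻⁶ mol.
Photons that must be absorbed: 1.85×10⁻⁶ / 0.0065 = 2.846×10⁻⁴ mol.
Photon count: 2.846×10⁻⁴ × 6.022×10²³ = 1.71×10²⁰.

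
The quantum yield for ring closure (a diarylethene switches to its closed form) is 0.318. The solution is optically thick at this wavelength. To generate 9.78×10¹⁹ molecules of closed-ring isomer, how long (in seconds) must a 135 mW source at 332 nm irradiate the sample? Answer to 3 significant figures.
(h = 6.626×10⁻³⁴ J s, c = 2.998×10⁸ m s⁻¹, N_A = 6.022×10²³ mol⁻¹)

t ≈ 1360 s

Product: 9.78×10¹⁹ / 6.022×10²³ = 1.624×10⁻⁴ mol.
Photons that must be absorbed: 1.624×10⁻⁴ / 0.318 = 5.107×10⁻⁴ mol.
Photon energy: hc/λ = 5.983×10⁻¹⁹ J; per mole, 3.603×10⁵ J mol⁻¹.
Energy required: 5.107×10⁻⁴ × 3.603×10⁵ = 184.0 J.
Time: 184.0 J / 0.135 W = 1360 s.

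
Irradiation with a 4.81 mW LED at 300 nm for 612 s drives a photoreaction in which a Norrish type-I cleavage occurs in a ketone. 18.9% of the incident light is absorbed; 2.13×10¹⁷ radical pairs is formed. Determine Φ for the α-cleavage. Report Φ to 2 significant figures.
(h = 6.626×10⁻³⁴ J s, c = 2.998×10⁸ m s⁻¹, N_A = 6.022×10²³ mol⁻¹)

Φ = 0.25

Product: 2.13×10¹⁷ / 6.022×10²³ = 3.537×10⁻⁷ mol.
Photon energy at 300 nm: hc/λ = (6.626×10⁻³⁴)(2.998×10⁸)/(300×10⁻⁹) = 6.622×10⁻¹⁹ J.
Energy delivered: (4.81 mW)(612 s) = 2.944 J.
Photons incident: 2.944 / 6.622×10⁻¹⁹ = 4.446×10¹⁸, i.e. 4.446×10¹⁸/6.022×10²³ = 7.383×10⁻⁶ mol.
Photons absorbed: 0.189 × 7.383×10⁻⁶ = 1.395×10⁻⁶ mol.
Φ = 3.537×10⁻⁷ mol / 1.395×10⁻⁶ mol photons = 0.25.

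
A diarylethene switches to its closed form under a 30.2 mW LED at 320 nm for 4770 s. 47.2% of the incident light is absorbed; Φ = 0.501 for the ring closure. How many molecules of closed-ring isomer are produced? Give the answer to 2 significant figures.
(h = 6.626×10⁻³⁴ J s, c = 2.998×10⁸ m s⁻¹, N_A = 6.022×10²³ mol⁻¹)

Photon energy at 320 nm: hc/λ = (6.626×10⁻³⁴)(2.998×10⁸)/(320×10⁻⁹) = 6.208×10⁻¹⁹ J.
Energy delivered: (30.2 mW)(4770 s) = 144.1 J.
Photons incident: 144.1 / 6.208×10⁻¹⁹ = 2.321×10²⁰, i.e. 2.321×10²⁰/6.022×10²³ = 3.854×10⁻⁴ mol.
Photons absorbed: 0.472 × 3.854×10⁻⁴ = 1.819×10⁻⁴ mol.
Product: Φ × n_abs = 0.501 × 1.819×10⁻⁴ = 9.113×10⁻⁵ mol.
As a count: 9.113×10⁻⁵ × 6.022×10²³ = 5.5×10¹⁹.

5.5×10¹⁹ molecules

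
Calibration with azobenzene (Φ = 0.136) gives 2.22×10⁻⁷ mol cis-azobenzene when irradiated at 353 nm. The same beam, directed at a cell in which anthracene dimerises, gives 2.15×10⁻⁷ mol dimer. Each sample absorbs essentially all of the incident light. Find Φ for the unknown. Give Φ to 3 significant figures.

Photons absorbed by the actinometer: 2.22×10⁻⁷ / 0.136 = 1.632×10⁻⁶ mol.
Φ(unknown) = 2.15×10⁻⁷ / 1.632×10⁻⁶ = 0.132.

Φ = 0.132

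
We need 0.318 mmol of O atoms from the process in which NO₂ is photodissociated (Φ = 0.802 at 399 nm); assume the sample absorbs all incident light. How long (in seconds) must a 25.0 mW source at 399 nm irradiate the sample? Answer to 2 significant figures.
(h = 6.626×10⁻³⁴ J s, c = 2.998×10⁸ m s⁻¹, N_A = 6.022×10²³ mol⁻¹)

t ≈ 4800 s

Product: 0.318 mmol = 3.18×10⁻⁴ mol.
Photons that must be absorbed: 3.18×10⁻⁴ / 0.802 = 3.965×10⁻⁴ mol.
Photon energy: hc/λ = 4.979×10⁻¹⁹ J; per mole, 2.998×10⁵ J mol⁻¹.
Energy required: 3.965×10⁻⁴ × 2.998×10⁵ = 118.9 J.
Time: 118.9 J / 0.025 W = 4800 s.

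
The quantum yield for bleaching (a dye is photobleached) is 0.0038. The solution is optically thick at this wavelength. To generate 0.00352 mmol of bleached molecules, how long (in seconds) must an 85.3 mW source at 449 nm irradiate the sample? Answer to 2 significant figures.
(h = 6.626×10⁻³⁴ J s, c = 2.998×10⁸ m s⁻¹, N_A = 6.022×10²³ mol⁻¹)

t ≈ 2900 s

Product: 0.00352 mmol = 3.52×10⁻⁶ mol.
Photons that must be absorbed: 3.52×10⁻⁶ / 0.0038 = 9.263×10⁻⁴ mol.
Photon energy: hc/λ = 4.424×10⁻¹⁹ J; per mole, 2.664×10⁵ J mol⁻¹.
Energy required: 9.263×10⁻⁴ × 2.664×10⁵ = 246.8 J.
Time: 246.8 J / 0.0853 W = 2900 s.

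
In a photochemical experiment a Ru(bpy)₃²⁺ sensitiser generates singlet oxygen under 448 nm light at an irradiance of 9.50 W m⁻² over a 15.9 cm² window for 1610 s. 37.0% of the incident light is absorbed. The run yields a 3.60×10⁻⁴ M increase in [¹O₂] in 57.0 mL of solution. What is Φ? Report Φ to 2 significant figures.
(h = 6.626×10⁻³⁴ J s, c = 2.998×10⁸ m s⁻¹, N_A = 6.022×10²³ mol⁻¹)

Product: (3.60×10⁻⁴ M)(0.057 L) = 2.052×10⁻⁵ mol.
Photon energy at 448 nm: hc/λ = (6.626×10⁻³⁴)(2.998×10⁸)/(448×10⁻⁹) = 4.434×10⁻¹⁹ J.
Energy delivered: (9.50 W m⁻²)(15.9×10⁻⁴ m²)(1610 s) = 24.32 J.
Photons incident: 24.32 / 4.434×10⁻¹⁹ = 5.485×10¹⁹, i.e. 5.485×10¹⁹/6.022×10²³ = 9.108×10⁻⁵ mol.
Photons absorbed: 0.370 × 9.108×10⁻⁵ = 3.370×10⁻⁵ mol.
Φ = 2.052×10⁻⁵ mol / 3.370×10⁻⁵ mol photons = 0.61.

Φ = 0.61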